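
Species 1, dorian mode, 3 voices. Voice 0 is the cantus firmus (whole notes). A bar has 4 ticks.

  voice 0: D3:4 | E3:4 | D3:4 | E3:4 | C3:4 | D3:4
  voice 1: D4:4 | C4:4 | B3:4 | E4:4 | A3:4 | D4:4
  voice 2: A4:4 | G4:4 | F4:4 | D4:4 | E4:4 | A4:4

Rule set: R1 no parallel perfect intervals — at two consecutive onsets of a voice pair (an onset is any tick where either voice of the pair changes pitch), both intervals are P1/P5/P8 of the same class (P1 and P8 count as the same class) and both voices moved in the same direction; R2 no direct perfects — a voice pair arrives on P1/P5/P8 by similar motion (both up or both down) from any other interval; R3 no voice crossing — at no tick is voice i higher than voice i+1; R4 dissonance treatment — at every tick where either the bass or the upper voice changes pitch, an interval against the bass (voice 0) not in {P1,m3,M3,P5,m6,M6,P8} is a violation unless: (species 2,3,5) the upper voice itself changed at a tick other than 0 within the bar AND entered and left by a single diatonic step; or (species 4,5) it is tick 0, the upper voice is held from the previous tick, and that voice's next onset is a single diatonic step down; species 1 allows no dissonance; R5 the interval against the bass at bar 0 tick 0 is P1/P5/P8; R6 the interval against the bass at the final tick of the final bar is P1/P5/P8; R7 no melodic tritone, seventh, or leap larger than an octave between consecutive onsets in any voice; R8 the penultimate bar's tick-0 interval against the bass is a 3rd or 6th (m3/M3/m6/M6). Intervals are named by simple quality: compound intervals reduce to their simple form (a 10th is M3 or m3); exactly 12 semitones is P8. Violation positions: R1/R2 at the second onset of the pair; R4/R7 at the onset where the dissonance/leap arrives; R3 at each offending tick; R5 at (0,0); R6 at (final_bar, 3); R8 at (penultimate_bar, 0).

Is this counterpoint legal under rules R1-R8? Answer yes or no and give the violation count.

bar 0: v0=D3 v1=D4 v2=A4 (P5)
bar 1: v0=E3 v1=C4 v2=G4 (m3)
bar 2: v0=D3 v1=B3 v2=F4 (m3)
bar 3: v0=E3 v1=E4 v2=D4 (m7)
bar 4: v0=C3 v1=A3 v2=E4 (M3)
bar 5: v0=D3 v1=D4 v2=A4 (P5)
  R1 @ bar1.0: D4/A4 P5 -> C4/G4 P5 similar
  R2 @ bar3.0: D3/B3 M6 -> E3/E4 P8 similar
  R3 @ bar3.0: E4 above D4
  R4 @ bar3.0: E3/D4 m7 untreated
  R3 @ bar3.1: E4 above D4
  R3 @ bar3.2: E4 above D4
  R3 @ bar3.3: E4 above D4
  R1 @ bar5.0: A3/E4 P5 -> D4/A4 P5 similar
  R2 @ bar5.0: C3/A3 M6 -> D3/D4 P8 similar
  R2 @ bar5.0: C3/E4 M3 -> D3/A4 P5 similar

No (10 violations)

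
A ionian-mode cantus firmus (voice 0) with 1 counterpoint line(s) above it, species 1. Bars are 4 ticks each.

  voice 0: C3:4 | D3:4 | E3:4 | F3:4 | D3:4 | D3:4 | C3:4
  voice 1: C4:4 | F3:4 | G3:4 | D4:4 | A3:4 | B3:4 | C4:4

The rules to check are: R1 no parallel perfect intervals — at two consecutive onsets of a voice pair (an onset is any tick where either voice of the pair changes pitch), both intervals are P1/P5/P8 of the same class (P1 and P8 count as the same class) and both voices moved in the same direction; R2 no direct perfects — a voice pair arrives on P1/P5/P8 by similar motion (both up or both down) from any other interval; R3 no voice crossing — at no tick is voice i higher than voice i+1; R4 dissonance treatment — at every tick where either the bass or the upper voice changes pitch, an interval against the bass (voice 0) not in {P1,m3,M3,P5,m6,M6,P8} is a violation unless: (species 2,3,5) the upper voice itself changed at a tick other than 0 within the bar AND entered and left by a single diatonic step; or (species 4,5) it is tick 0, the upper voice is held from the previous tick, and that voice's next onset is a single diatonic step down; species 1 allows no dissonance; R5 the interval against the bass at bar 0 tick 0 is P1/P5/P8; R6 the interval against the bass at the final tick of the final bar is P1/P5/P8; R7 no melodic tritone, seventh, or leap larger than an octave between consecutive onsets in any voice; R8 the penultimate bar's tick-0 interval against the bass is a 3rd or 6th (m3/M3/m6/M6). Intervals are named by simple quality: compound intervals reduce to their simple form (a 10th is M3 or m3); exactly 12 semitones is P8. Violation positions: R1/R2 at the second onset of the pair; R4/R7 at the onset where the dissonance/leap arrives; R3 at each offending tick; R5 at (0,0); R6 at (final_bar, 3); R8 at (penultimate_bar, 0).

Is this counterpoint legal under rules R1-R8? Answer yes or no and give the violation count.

No (1 violations)

bar 0: v0=C3 v1=C4 (P8)
bar 1: v0=D3 v1=F3 (m3)
bar 2: v0=E3 v1=G3 (m3)
bar 3: v0=F3 v1=D4 (M6)
bar 4: v0=D3 v1=A3 (P5)
bar 5: v0=D3 v1=B3 (M6)
bar 6: v0=C3 v1=C4 (P8)
  R2 @ bar4.0: F3/D4 M6 -> D3/A3 P5 similar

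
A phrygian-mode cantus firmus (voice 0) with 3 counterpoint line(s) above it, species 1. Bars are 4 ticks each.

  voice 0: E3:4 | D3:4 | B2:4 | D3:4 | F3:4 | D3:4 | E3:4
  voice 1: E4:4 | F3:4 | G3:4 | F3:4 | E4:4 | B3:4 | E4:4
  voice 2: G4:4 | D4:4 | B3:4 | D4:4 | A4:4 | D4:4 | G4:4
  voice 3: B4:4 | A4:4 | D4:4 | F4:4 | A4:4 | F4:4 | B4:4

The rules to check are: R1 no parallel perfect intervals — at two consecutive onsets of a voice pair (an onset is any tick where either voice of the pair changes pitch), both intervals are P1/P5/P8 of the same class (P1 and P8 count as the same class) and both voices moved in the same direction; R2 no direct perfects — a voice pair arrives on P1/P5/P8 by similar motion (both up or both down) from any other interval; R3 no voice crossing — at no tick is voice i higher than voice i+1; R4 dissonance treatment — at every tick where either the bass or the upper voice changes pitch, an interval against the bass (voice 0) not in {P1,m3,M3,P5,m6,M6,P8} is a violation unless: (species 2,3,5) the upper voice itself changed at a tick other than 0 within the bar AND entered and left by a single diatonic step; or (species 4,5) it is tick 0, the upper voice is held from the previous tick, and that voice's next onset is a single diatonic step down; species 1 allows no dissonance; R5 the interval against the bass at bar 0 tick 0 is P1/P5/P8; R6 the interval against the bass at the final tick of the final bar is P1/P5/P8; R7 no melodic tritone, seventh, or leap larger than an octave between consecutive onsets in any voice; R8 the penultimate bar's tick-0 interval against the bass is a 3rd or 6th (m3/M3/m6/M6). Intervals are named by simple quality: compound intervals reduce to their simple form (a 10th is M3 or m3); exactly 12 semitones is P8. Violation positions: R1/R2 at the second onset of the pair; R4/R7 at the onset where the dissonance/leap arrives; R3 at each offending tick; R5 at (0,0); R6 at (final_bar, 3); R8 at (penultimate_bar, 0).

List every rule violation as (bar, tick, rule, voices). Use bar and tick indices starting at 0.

(0, 0, R5, (0, 2))
(1, 0, R1, (0, 3))
(1, 0, R2, (0, 2))
(1, 0, R2, (2, 3))
(1, 0, R7, (1,))
(2, 0, R1, (0, 2))
(3, 0, R1, (0, 2))
(4, 0, R2, (2, 3))
(4, 0, R4, (0, 1))
(4, 0, R7, (1,))
(5, 0, R2, (0, 2))
(5, 0, R8, (0, 2))
(6, 0, R2, (0, 1))
(6, 0, R2, (0, 3))
(6, 0, R2, (1, 3))
(6, 0, R7, (3,))
(6, 3, R6, (0, 2))

bar 0: v0=E3 v1=E4 v2=G4 v3=B4 downbeat P5
bar 1: v0=D3 v1=F3 v2=D4 v3=A4 downbeat P5
bar 2: v0=B2 v1=G3 v2=B3 v3=D4 downbeat m3
bar 3: v0=D3 v1=F3 v2=D4 v3=F4 downbeat m3
bar 4: v0=F3 v1=E4 v2=A4 v3=A4 downbeat M3
bar 5: v0=D3 v1=B3 v2=D4 v3=F4 downbeat m3
bar 6: v0=E3 v1=E4 v2=G4 v3=B4 downbeat P5
  -> R5 @ bar 0 tick 0 v(0, 2): opens on m3
  -> R1 @ bar 1 tick 0 v(0, 3): E3/B4 P5 -> D3/A4 P5 similar
  -> R2 @ bar 1 tick 0 v(0, 2): E3/G4 m3 -> D3/D4 P8 similar
  -> R2 @ bar 1 tick 0 v(2, 3): G4/B4 M3 -> D4/A4 P5 similar
  -> R7 @ bar 1 tick 0 v(1,): E4->F3 leap 11st
  -> R1 @ bar 2 tick 0 v(0, 2): D3/D4 P8 -> B2/B3 P8 similar
  -> R1 @ bar 3 tick 0 v(0, 2): B2/B3 P8 -> D3/D4 P8 similar
  -> R2 @ bar 4 tick 0 v(2, 3): D4/F4 m3 -> A4/A4 P1 similar
  -> R4 @ bar 4 tick 0 v(0, 1): F3/E4 M7 untreated
  -> R7 @ bar 4 tick 0 v(1,): F3->E4 leap 11st
  -> R2 @ bar 5 tick 0 v(0, 2): F3/A4 M3 -> D3/D4 P8 similar
  -> R8 @ bar 5 tick 0 v(0, 2): penult P8 not 3rd/6th
  -> R2 @ bar 6 tick 0 v(0, 1): D3/B3 M6 -> E3/E4 P8 similar
  -> R2 @ bar 6 tick 0 v(0, 3): D3/F4 m3 -> E3/B4 P5 similar
  -> R2 @ bar 6 tick 0 v(1, 3): B3/F4 TT -> E4/B4 P5 similar
  -> R7 @ bar 6 tick 0 v(3,): F4->B4 leap 6st
  -> R6 @ bar 6 tick 3 v(0, 2): closes on m3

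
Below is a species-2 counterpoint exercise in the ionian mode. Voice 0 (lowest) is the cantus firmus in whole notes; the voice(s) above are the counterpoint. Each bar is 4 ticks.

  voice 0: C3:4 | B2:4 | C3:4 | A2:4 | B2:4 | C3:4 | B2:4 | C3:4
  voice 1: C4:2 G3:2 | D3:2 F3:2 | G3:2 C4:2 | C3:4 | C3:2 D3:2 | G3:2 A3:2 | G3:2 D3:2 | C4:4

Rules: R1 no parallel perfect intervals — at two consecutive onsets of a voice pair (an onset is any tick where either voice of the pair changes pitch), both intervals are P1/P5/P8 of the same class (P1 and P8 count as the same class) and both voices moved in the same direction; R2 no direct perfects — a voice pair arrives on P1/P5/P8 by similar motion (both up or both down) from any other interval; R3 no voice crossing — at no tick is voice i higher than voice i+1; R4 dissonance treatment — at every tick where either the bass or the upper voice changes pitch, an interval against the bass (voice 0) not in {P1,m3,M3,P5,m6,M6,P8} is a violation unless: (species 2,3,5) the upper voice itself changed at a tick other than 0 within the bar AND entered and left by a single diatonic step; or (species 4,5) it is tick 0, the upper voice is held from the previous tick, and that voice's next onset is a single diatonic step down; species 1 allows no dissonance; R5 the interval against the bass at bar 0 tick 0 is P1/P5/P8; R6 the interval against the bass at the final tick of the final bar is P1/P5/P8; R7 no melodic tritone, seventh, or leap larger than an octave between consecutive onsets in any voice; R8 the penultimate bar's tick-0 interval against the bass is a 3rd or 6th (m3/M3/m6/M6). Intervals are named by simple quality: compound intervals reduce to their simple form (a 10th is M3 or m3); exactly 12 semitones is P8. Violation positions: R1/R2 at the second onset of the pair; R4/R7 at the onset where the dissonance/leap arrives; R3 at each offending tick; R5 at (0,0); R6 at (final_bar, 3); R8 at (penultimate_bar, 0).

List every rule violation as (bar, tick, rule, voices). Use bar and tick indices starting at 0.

bar 0: v0=C3 v1=C4 downbeat P8
bar 1: v0=B2 v1=D3 downbeat m3
bar 2: v0=C3 v1=G3 downbeat P5
bar 3: v0=A2 v1=C3 downbeat m3
bar 4: v0=B2 v1=C3 downbeat m2
bar 5: v0=C3 v1=G3 downbeat P5
bar 6: v0=B2 v1=G3 downbeat m6
bar 7: v0=C3 v1=C4 downbeat P8
  -> R4 @ bar 1 tick 2 v(0, 1): B2/F3 TT untreated
  -> R2 @ bar 2 tick 0 v(0, 1): B2/F3 TT -> C3/G3 P5 similar
  -> R4 @ bar 4 tick 0 v(0, 1): B2/C3 m2 untreated
  -> R2 @ bar 5 tick 0 v(0, 1): B2/D3 m3 -> C3/G3 P5 similar
  -> R2 @ bar 7 tick 0 v(0, 1): B2/D3 m3 -> C3/C4 P8 similar
  -> R7 @ bar 7 tick 0 v(1,): D3->C4 leap 10st

(1, 2, R4, (0, 1))
(2, 0, R2, (0, 1))
(4, 0, R4, (0, 1))
(5, 0, R2, (0, 1))
(7, 0, R2, (0, 1))
(7, 0, R7, (1,))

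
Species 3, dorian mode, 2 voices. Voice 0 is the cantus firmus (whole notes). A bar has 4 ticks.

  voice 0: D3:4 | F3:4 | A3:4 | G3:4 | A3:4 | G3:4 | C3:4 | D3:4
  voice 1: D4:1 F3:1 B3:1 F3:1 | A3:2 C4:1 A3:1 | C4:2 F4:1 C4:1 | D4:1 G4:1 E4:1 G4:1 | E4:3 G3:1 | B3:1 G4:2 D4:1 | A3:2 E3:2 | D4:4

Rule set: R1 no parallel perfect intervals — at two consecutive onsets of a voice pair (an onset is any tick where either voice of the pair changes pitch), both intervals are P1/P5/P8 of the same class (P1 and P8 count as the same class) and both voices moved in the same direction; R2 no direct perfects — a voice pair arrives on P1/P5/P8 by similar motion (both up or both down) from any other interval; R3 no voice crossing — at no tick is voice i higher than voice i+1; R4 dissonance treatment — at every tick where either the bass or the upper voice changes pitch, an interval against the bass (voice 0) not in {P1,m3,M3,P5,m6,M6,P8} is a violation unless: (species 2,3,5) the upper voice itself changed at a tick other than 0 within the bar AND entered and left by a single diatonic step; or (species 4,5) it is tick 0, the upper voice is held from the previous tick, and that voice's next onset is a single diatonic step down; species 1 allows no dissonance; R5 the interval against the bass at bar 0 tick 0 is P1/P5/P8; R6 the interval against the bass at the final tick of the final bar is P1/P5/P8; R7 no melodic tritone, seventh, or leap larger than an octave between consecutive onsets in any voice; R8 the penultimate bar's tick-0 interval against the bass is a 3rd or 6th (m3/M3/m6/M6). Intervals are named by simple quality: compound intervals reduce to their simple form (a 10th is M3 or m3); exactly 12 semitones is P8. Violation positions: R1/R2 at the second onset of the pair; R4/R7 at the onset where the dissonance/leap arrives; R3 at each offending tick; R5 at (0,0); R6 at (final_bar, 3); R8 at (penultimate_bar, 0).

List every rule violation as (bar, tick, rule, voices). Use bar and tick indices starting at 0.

(0, 2, R7, (1,))
(0, 3, R7, (1,))
(4, 3, R3, (0, 1))
(4, 3, R4, (0, 1))
(7, 0, R2, (0, 1))
(7, 0, R7, (1,))

bar 0: v0=D3 v1=D4 downbeat P8
bar 1: v0=F3 v1=A3 downbeat M3
bar 2: v0=A3 v1=C4 downbeat m3
bar 3: v0=G3 v1=D4 downbeat P5
bar 4: v0=A3 v1=E4 downbeat P5
bar 5: v0=G3 v1=B3 downbeat M3
bar 6: v0=C3 v1=A3 downbeat M6
bar 7: v0=D3 v1=D4 downbeat P8
  -> R7 @ bar 0 tick 2 v(1,): F3->B3 leap 6st
  -> R7 @ bar 0 tick 3 v(1,): B3->F3 leap 6st
  -> R3 @ bar 4 tick 3 v(0, 1): A3 above G3
  -> R4 @ bar 4 tick 3 v(0, 1): A3/G3 M2 untreated
  -> R2 @ bar 7 tick 0 v(0, 1): C3/E3 M3 -> D3/D4 P8 similar
  -> R7 @ bar 7 tick 0 v(1,): E3->D4 leap 10st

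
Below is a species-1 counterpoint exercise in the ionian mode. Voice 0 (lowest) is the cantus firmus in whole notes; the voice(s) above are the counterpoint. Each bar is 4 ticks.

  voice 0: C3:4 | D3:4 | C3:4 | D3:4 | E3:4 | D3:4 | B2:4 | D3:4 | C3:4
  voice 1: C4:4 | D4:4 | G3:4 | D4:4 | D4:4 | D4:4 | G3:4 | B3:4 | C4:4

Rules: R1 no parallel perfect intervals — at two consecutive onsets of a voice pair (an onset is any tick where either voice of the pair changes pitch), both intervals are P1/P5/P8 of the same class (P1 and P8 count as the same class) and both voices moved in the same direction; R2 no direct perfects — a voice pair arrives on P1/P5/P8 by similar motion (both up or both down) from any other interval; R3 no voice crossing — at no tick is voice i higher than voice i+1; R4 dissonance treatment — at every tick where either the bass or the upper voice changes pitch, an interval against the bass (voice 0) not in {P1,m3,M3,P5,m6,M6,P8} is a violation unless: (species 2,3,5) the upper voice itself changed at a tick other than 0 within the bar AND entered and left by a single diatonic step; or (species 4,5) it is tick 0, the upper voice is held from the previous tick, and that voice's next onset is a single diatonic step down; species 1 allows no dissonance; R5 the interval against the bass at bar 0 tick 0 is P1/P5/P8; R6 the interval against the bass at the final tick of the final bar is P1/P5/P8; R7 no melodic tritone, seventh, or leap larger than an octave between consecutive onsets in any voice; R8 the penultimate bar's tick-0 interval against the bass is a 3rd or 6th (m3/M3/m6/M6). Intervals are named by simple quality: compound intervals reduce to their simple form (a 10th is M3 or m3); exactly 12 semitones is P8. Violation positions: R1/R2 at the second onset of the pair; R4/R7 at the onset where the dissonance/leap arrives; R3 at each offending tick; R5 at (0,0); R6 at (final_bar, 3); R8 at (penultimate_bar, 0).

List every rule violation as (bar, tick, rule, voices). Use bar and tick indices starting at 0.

bar 0: v0=C3 v1=C4 downbeat P8
bar 1: v0=D3 v1=D4 downbeat P8
bar 2: v0=C3 v1=G3 downbeat P5
bar 3: v0=D3 v1=D4 downbeat P8
bar 4: v0=E3 v1=D4 downbeat m7
bar 5: v0=D3 v1=D4 downbeat P8
bar 6: v0=B2 v1=G3 downbeat m6
bar 7: v0=D3 v1=B3 downbeat M6
bar 8: v0=C3 v1=C4 downbeat P8
  -> R1 @ bar 1 tick 0 v(0, 1): C3/C4 P8 -> D3/D4 P8 similar
  -> R2 @ bar 2 tick 0 v(0, 1): D3/D4 P8 -> C3/G3 P5 similar
  -> R2 @ bar 3 tick 0 v(0, 1): C3/G3 P5 -> D3/D4 P8 similar
  -> R4 @ bar 4 tick 0 v(0, 1): E3/D4 m7 untreated

(1, 0, R1, (0, 1))
(2, 0, R2, (0, 1))
(3, 0, R2, (0, 1))
(4, 0, R4, (0, 1))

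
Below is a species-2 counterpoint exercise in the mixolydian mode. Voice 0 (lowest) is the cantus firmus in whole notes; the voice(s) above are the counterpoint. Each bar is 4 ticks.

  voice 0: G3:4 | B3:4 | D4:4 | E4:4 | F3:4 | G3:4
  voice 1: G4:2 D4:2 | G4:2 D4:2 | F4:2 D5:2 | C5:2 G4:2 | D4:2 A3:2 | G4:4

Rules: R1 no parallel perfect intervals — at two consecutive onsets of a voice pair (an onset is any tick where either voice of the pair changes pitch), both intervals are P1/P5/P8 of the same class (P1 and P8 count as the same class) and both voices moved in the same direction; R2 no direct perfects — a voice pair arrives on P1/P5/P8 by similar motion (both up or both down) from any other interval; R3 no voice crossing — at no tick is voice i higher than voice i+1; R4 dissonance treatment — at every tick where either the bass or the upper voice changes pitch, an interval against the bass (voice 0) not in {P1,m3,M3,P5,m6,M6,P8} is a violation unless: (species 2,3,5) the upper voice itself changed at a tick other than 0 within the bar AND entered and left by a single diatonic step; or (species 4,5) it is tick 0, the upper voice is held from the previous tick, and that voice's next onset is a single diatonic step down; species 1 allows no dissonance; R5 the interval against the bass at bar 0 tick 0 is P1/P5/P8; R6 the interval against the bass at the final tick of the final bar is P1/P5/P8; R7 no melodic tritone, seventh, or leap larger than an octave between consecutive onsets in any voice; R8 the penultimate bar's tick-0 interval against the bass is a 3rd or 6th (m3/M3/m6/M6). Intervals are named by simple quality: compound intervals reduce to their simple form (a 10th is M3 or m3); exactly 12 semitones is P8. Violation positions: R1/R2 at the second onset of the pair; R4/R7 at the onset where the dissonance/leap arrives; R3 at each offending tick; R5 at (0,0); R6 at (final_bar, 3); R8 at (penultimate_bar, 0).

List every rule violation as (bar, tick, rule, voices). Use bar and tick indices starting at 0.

(4, 0, R7, (0,))
(5, 0, R2, (0, 1))
(5, 0, R7, (1,))

bar 0: v0=G3 v1=G4 downbeat P8
bar 1: v0=B3 v1=G4 downbeat m6
bar 2: v0=D4 v1=F4 downbeat m3
bar 3: v0=E4 v1=C5 downbeat m6
bar 4: v0=F3 v1=D4 downbeat M6
bar 5: v0=G3 v1=G4 downbeat P8
  -> R7 @ bar 4 tick 0 v(0,): E4->F3 leap 11st
  -> R2 @ bar 5 tick 0 v(0, 1): F3/A3 M3 -> G3/G4 P8 similar
  -> R7 @ bar 5 tick 0 v(1,): A3->G4 leap 10st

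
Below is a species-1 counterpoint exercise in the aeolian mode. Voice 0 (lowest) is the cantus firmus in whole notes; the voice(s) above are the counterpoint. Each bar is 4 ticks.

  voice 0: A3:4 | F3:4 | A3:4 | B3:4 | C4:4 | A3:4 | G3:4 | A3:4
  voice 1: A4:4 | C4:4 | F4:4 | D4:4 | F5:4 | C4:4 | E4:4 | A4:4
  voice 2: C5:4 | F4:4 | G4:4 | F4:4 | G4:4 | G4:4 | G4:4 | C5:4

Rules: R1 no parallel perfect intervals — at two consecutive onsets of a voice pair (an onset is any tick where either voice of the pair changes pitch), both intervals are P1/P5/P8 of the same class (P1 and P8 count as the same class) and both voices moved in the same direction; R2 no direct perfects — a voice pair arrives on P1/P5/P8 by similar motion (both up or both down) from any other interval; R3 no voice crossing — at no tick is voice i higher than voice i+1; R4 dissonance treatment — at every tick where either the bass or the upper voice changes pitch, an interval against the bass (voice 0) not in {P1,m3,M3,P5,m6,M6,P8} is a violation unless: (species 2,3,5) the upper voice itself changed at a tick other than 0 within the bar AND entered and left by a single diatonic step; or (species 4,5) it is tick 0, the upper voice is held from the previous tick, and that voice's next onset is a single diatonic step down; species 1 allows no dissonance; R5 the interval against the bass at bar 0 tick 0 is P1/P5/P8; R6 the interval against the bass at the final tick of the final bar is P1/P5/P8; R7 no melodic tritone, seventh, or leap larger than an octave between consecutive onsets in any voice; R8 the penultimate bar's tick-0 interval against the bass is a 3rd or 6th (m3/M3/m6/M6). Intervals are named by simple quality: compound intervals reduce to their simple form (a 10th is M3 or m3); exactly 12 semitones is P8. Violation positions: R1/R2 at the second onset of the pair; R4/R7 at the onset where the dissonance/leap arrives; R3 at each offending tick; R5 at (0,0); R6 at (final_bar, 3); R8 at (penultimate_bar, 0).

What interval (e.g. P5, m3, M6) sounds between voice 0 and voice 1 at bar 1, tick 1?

P5

voice 0=F3 voice 1=C4 -> P5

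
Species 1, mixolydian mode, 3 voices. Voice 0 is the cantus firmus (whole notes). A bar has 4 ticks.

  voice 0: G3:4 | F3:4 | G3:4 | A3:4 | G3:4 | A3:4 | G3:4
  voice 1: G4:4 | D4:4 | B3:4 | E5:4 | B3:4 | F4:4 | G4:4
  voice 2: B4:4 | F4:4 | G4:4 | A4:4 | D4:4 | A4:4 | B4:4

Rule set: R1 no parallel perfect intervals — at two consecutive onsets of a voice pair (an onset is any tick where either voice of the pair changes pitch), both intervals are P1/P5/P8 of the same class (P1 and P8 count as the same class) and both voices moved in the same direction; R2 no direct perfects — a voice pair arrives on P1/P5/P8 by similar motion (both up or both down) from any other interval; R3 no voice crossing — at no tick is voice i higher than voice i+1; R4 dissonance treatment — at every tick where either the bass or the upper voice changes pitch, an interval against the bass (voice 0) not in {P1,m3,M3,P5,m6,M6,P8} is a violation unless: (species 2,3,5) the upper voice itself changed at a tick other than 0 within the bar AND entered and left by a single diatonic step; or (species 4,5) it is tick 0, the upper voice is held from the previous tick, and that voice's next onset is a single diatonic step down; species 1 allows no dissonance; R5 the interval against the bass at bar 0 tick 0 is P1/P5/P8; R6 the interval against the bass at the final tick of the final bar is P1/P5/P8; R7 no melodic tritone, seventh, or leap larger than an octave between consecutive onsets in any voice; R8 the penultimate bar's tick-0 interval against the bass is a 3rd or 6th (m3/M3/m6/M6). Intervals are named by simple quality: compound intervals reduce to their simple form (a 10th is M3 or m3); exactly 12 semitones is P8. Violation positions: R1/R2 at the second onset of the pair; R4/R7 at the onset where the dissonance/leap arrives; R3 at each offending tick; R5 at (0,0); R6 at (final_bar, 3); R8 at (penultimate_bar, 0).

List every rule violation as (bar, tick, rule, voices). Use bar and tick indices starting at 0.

(0, 0, R5, (0, 2))
(1, 0, R2, (0, 2))
(1, 0, R7, (2,))
(2, 0, R1, (0, 2))
(3, 0, R1, (0, 2))
(3, 0, R2, (0, 1))
(3, 0, R2, (1, 2))
(3, 0, R3, (1, 2))
(3, 0, R7, (1,))
(3, 1, R3, (1, 2))
(3, 2, R3, (1, 2))
(3, 3, R3, (1, 2))
(4, 0, R2, (0, 2))
(4, 0, R7, (1,))
(5, 0, R2, (0, 2))
(5, 0, R7, (1,))
(5, 0, R8, (0, 2))
(6, 3, R6, (0, 2))

bar 0: v0=G3 v1=G4 v2=B4 downbeat M3
bar 1: v0=F3 v1=D4 v2=F4 downbeat P8
bar 2: v0=G3 v1=B3 v2=G4 downbeat P8
bar 3: v0=A3 v1=E5 v2=A4 downbeat P8
bar 4: v0=G3 v1=B3 v2=D4 downbeat P5
bar 5: v0=A3 v1=F4 v2=A4 downbeat P8
bar 6: v0=G3 v1=G4 v2=B4 downbeat M3
  -> R5 @ bar 0 tick 0 v(0, 2): opens on M3
  -> R2 @ bar 1 tick 0 v(0, 2): G3/B4 M3 -> F3/F4 P8 similar
  -> R7 @ bar 1 tick 0 v(2,): B4->F4 leap 6st
  -> R1 @ bar 2 tick 0 v(0, 2): F3/F4 P8 -> G3/G4 P8 similar
  -> R1 @ bar 3 tick 0 v(0, 2): G3/G4 P8 -> A3/A4 P8 similar
  -> R2 @ bar 3 tick 0 v(0, 1): G3/B3 M3 -> A3/E5 P5 similar
  -> R2 @ bar 3 tick 0 v(1, 2): B3/G4 m6 -> E5/A4 P5 similar
  -> R3 @ bar 3 tick 0 v(1, 2): E5 above A4
  -> R7 @ bar 3 tick 0 v(1,): B3->E5 leap 17st
  -> R3 @ bar 3 tick 1 v(1, 2): E5 above A4
  -> R3 @ bar 3 tick 2 v(1, 2): E5 above A4
  -> R3 @ bar 3 tick 3 v(1, 2): E5 above A4
  -> R2 @ bar 4 tick 0 v(0, 2): A3/A4 P8 -> G3/D4 P5 similar
  -> R7 @ bar 4 tick 0 v(1,): E5->B3 leap 17st
  -> R2 @ bar 5 tick 0 v(0, 2): G3/D4 P5 -> A3/A4 P8 similar
  -> R7 @ bar 5 tick 0 v(1,): B3->F4 leap 6st
  -> R8 @ bar 5 tick 0 v(0, 2): penult P8 not 3rd/6th
  -> R6 @ bar 6 tick 3 v(0, 2): closes on M3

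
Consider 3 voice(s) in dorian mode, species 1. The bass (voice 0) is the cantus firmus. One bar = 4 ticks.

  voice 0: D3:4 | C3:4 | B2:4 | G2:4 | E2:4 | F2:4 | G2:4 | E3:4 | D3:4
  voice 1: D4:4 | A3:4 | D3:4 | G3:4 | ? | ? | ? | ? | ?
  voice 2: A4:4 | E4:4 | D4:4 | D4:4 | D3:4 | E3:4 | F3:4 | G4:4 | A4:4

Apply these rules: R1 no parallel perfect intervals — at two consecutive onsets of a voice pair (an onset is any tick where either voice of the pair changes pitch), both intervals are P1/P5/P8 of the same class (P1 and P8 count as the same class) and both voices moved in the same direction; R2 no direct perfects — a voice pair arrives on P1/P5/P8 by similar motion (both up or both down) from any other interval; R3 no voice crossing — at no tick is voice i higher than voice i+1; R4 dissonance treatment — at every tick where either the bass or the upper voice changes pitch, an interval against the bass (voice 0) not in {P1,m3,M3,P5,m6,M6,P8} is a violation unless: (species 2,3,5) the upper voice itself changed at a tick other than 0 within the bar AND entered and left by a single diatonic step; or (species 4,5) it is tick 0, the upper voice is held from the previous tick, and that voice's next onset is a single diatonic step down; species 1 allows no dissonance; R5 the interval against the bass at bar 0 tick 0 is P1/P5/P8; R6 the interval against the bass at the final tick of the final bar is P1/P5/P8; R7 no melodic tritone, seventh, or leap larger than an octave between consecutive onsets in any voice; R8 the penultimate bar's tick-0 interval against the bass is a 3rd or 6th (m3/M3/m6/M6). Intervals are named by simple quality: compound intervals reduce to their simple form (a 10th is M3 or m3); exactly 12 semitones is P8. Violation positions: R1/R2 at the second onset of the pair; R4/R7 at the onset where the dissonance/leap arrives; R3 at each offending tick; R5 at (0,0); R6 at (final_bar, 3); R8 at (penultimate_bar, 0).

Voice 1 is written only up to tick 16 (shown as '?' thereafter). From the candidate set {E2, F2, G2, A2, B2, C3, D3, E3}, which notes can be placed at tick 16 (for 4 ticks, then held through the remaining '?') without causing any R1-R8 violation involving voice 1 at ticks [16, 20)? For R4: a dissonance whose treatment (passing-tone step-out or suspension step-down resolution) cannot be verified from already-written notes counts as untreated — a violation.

E2: violates R1,R7
F2: violates R4,R7
G2: violates R1
A2: violates R4,R7
B2: violates R2
C3: legal
D3: violates R2,R4
E3: violates R1,R3

{C3}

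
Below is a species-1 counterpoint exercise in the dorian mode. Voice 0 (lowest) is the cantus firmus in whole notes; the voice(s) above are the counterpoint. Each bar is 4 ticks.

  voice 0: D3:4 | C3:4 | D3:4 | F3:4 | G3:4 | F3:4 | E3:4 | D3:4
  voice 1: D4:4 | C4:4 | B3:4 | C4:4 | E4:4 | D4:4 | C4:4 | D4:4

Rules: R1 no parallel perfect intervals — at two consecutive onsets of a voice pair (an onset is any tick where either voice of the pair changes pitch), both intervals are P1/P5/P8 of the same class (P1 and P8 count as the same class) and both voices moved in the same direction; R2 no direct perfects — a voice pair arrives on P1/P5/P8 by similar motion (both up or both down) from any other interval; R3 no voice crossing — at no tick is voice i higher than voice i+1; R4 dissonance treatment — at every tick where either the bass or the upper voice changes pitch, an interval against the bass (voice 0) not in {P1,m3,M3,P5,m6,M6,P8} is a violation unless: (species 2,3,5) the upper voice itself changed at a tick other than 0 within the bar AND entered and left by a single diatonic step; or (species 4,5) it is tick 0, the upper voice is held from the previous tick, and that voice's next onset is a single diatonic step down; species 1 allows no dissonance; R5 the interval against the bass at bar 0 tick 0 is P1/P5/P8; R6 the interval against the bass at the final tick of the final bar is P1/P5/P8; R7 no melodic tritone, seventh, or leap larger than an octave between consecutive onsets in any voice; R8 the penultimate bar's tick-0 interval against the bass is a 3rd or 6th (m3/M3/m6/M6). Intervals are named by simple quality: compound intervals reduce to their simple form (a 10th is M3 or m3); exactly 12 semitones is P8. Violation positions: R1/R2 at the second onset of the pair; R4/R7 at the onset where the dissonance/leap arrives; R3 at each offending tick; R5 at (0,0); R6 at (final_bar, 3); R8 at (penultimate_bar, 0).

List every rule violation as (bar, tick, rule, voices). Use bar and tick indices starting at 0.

(1, 0, R1, (0, 1))
(3, 0, R2, (0, 1))

bar 0: v0=D3 v1=D4 downbeat P8
bar 1: v0=C3 v1=C4 downbeat P8
bar 2: v0=D3 v1=B3 downbeat M6
bar 3: v0=F3 v1=C4 downbeat P5
bar 4: v0=G3 v1=E4 downbeat M6
bar 5: v0=F3 v1=D4 downbeat M6
bar 6: v0=E3 v1=C4 downbeat m6
bar 7: v0=D3 v1=D4 downbeat P8
  -> R1 @ bar 1 tick 0 v(0, 1): D3/D4 P8 -> C3/C4 P8 similar
  -> R2 @ bar 3 tick 0 v(0, 1): D3/B3 M6 -> F3/C4 P5 similar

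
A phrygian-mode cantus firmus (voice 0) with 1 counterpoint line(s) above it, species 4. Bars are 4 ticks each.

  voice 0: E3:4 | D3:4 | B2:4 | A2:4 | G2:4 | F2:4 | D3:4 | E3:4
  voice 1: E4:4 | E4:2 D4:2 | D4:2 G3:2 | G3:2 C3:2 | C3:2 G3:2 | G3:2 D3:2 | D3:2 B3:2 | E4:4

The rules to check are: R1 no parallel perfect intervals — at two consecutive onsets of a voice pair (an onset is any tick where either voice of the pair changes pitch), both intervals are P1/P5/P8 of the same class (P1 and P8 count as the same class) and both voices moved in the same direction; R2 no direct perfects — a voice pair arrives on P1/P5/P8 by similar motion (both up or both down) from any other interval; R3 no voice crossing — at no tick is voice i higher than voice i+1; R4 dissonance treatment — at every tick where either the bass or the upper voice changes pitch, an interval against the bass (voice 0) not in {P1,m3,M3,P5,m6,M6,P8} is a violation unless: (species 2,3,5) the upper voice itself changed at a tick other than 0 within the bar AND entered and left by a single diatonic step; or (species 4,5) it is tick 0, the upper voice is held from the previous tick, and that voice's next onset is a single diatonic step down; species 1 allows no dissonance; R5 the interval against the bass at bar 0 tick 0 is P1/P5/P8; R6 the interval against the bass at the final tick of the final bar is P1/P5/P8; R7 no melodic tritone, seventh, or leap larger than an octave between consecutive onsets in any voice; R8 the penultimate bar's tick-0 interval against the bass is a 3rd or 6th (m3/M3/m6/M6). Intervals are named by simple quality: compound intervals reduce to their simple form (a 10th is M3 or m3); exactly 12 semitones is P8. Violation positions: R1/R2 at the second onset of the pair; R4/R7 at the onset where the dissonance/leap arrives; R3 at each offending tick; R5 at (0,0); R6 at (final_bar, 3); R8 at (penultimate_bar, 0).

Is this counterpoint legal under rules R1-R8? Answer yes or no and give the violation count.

No (5 violations)

bar 0: v0=E3 v1=E4 (P8)
bar 1: v0=D3 v1=E4 (M2)
bar 2: v0=B2 v1=D4 (m3)
bar 3: v0=A2 v1=G3 (m7)
bar 4: v0=G2 v1=C3 (P4)
bar 5: v0=F2 v1=G3 (M2)
bar 6: v0=D3 v1=D3 (P1)
bar 7: v0=E3 v1=E4 (P8)
  R4 @ bar3.0: A2/G3 m7 untreated
  R4 @ bar4.0: G2/C3 P4 untreated
  R4 @ bar5.0: F2/G3 M2 untreated
  R8 @ bar6.0: penult P1 not 3rd/6th
  R2 @ bar7.0: D3/B3 M6 -> E3/E4 P8 similar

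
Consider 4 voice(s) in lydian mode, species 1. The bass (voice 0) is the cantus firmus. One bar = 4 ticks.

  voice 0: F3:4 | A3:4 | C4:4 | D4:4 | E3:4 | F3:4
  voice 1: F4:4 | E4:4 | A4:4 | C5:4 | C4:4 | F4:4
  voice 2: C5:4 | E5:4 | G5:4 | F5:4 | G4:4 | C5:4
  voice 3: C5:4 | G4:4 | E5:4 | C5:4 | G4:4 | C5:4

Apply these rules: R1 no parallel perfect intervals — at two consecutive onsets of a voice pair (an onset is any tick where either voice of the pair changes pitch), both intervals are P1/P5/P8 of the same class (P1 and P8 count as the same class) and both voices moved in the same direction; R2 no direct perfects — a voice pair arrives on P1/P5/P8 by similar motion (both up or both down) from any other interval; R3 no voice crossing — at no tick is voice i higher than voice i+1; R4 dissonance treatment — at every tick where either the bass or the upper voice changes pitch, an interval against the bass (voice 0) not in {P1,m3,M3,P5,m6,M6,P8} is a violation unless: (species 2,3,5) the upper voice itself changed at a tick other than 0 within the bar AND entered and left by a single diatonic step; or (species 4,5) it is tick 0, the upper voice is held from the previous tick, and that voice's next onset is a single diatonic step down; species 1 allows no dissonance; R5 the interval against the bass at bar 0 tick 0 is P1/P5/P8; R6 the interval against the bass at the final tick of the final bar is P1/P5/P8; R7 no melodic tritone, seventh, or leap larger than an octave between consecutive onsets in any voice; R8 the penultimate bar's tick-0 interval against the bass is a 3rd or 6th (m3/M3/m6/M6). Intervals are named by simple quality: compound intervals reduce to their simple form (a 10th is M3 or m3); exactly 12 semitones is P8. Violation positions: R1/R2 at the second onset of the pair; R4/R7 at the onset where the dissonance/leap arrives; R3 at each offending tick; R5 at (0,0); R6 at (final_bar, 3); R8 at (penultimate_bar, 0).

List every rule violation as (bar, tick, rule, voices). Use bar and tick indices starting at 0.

bar 0: v0=F3 v1=F4 v2=C5 v3=C5 downbeat P5
bar 1: v0=A3 v1=E4 v2=E5 v3=G4 downbeat m7
bar 2: v0=C4 v1=A4 v2=G5 v3=E5 downbeat M3
bar 3: v0=D4 v1=C5 v2=F5 v3=C5 downbeat m7
bar 4: v0=E3 v1=C4 v2=G4 v3=G4 downbeat m3
bar 5: v0=F3 v1=F4 v2=C5 v3=C5 downbeat P5
  -> R1 @ bar 1 tick 0 v(0, 2): F3/C5 P5 -> A3/E5 P5 similar
  -> R3 @ bar 1 tick 0 v(2, 3): E5 above G4
  -> R4 @ bar 1 tick 0 v(0, 3): A3/G4 m7 untreated
  -> R3 @ bar 1 tick 1 v(2, 3): E5 above G4
  -> R3 @ bar 1 tick 2 v(2, 3): E5 above G4
  -> R3 @ bar 1 tick 3 v(2, 3): E5 above G4
  -> R1 @ bar 2 tick 0 v(0, 2): A3/E5 P5 -> C4/G5 P5 similar
  -> R2 @ bar 2 tick 0 v(1, 3): E4/G4 m3 -> A4/E5 P5 similar
  -> R3 @ bar 2 tick 0 v(2, 3): G5 above E5
  -> R3 @ bar 2 tick 1 v(2, 3): G5 above E5
  -> R3 @ bar 2 tick 2 v(2, 3): G5 above E5
  -> R3 @ bar 2 tick 3 v(2, 3): G5 above E5
  -> R3 @ bar 3 tick 0 v(2, 3): F5 above C5
  -> R4 @ bar 3 tick 0 v(0, 1): D4/C5 m7 untreated
  -> R4 @ bar 3 tick 0 v(0, 3): D4/C5 m7 untreated
  -> R3 @ bar 3 tick 1 v(2, 3): F5 above C5
  -> R3 @ bar 3 tick 2 v(2, 3): F5 above C5
  -> R3 @ bar 3 tick 3 v(2, 3): F5 above C5
  -> R2 @ bar 4 tick 0 v(1, 2): C5/F5 P4 -> C4/G4 P5 similar
  -> R2 @ bar 4 tick 0 v(1, 3): C5/C5 P1 -> C4/G4 P5 similar
  -> R2 @ bar 4 tick 0 v(2, 3): F5/C5 P4 -> G4/G4 P1 similar
  -> R7 @ bar 4 tick 0 v(0,): D4->E3 leap 10st
  -> R7 @ bar 4 tick 0 v(2,): F5->G4 leap 10st
  -> R1 @ bar 5 tick 0 v(1, 2): C4/G4 P5 -> F4/C5 P5 similar
  -> R1 @ bar 5 tick 0 v(1, 3): C4/G4 P5 -> F4/C5 P5 similar
  -> R1 @ bar 5 tick 0 v(2, 3): G4/G4 P1 -> C5/C5 P1 similar
  -> R2 @ bar 5 tick 0 v(0, 1): E3/C4 m6 -> F3/F4 P8 similar
  -> R2 @ bar 5 tick 0 v(0, 2): E3/G4 m3 -> F3/C5 P5 similar
  -> R2 @ bar 5 tick 0 v(0, 3): E3/G4 m3 -> F3/C5 P5 similar

(1, 0, R1, (0, 2))
(1, 0, R3, (2, 3))
(1, 0, R4, (0, 3))
(1, 1, R3, (2, 3))
(1, 2, R3, (2, 3))
(1, 3, R3, (2, 3))
(2, 0, R1, (0, 2))
(2, 0, R2, (1, 3))
(2, 0, R3, (2, 3))
(2, 1, R3, (2, 3))
(2, 2, R3, (2, 3))
(2, 3, R3, (2, 3))
(3, 0, R3, (2, 3))
(3, 0, R4, (0, 1))
(3, 0, R4, (0, 3))
(3, 1, R3, (2, 3))
(3, 2, R3, (2, 3))
(3, 3, R3, (2, 3))
(4, 0, R2, (1, 2))
(4, 0, R2, (1, 3))
(4, 0, R2, (2, 3))
(4, 0, R7, (0,))
(4, 0, R7, (2,))
(5, 0, R1, (1, 2))
(5, 0, R1, (1, 3))
(5, 0, R1, (2, 3))
(5, 0, R2, (0, 1))
(5, 0, R2, (0, 2))
(5, 0, R2, (0, 3))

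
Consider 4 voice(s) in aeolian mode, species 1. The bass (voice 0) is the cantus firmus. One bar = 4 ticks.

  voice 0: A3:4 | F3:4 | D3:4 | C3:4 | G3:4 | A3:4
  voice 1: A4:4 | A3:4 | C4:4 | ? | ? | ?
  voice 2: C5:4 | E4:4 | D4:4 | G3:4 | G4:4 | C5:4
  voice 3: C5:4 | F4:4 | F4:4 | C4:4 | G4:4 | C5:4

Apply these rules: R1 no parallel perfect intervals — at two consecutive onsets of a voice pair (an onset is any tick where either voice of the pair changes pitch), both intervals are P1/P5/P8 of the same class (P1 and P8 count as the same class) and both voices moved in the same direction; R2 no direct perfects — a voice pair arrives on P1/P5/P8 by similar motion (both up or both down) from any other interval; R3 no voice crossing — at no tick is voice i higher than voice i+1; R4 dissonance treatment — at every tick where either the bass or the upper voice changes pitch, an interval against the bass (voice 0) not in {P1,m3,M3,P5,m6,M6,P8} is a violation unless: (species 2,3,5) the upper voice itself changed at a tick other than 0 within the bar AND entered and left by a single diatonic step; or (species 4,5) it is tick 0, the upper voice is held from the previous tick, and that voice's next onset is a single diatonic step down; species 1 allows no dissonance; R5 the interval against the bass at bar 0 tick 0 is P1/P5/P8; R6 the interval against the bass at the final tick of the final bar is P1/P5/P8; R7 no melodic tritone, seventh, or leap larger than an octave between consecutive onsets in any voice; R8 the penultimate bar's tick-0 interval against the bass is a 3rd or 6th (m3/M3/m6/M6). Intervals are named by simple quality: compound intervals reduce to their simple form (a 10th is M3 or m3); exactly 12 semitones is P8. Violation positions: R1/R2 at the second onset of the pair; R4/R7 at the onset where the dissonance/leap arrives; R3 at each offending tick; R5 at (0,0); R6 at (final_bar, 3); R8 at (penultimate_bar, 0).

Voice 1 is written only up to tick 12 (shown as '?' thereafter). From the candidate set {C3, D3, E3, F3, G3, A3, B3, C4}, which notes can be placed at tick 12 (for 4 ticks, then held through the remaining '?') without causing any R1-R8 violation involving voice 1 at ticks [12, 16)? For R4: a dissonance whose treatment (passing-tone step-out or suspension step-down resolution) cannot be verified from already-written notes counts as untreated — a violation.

C3: violates R2
D3: violates R4,R7
E3: legal
F3: violates R2,R4
G3: violates R2
A3: violates R3
B3: violates R3,R4
C4: violates R3

{E3}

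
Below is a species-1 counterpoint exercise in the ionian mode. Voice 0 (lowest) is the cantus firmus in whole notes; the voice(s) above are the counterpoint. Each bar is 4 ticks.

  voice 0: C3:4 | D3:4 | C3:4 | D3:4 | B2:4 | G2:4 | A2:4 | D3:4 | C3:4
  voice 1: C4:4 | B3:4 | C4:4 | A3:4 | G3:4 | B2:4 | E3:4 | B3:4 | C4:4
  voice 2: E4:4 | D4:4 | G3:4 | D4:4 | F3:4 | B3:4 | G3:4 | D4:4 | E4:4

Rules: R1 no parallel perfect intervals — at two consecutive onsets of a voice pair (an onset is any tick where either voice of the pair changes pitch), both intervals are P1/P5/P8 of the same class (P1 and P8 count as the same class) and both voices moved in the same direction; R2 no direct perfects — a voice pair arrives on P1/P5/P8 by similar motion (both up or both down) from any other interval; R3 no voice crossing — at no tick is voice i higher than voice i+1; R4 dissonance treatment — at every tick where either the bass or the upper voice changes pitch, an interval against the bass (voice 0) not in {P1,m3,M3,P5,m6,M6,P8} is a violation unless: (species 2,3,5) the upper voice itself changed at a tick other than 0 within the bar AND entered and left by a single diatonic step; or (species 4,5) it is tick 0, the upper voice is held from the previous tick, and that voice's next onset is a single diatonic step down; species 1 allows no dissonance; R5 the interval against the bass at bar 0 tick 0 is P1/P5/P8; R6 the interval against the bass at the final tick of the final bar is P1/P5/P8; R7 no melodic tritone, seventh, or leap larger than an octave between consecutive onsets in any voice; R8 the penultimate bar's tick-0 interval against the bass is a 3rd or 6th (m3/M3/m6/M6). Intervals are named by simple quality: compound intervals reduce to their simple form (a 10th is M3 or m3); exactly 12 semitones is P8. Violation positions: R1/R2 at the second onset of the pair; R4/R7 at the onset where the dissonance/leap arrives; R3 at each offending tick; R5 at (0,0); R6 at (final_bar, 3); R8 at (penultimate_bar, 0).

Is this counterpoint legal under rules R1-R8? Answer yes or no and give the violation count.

No (18 violations)

bar 0: v0=C3 v1=C4 v2=E4 (M3)
bar 1: v0=D3 v1=B3 v2=D4 (P8)
bar 2: v0=C3 v1=C4 v2=G3 (P5)
bar 3: v0=D3 v1=A3 v2=D4 (P8)
bar 4: v0=B2 v1=G3 v2=F3 (TT)
bar 5: v0=G2 v1=B2 v2=B3 (M3)
bar 6: v0=A2 v1=E3 v2=G3 (m7)
bar 7: v0=D3 v1=B3 v2=D4 (P8)
bar 8: v0=C3 v1=C4 v2=E4 (M3)
  R5 @ bar0.0: opens on M3
  R2 @ bar2.0: D3/D4 P8 -> C3/G3 P5 similar
  R3 @ bar2.0: C4 above G3
  R3 @ bar2.1: C4 above G3
  R3 @ bar2.2: C4 above G3
  R3 @ bar2.3: C4 above G3
  R2 @ bar3.0: C3/G3 P5 -> D3/D4 P8 similar
  R3 @ bar4.0: G3 above F3
  R4 @ bar4.0: B2/F3 TT untreated
  R3 @ bar4.1: G3 above F3
  R3 @ bar4.2: G3 above F3
  R3 @ bar4.3: G3 above F3
  R7 @ bar5.0: F3->B3 leap 6st
  R2 @ bar6.0: G2/B2 M3 -> A2/E3 P5 similar
  R4 @ bar6.0: A2/G3 m7 untreated
  R2 @ bar7.0: A2/G3 m7 -> D3/D4 P8 similar
  R8 @ bar7.0: penult P8 not 3rd/6th
  R6 @ bar8.3: closes on M3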